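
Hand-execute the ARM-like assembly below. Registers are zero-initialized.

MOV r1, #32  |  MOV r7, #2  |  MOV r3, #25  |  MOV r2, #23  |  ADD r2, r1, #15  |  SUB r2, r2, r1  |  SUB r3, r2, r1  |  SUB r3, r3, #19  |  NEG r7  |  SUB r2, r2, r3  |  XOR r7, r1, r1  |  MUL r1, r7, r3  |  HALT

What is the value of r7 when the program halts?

MOV r1, #32 → r1=32
MOV r7, #2 → r7=2
MOV r3, #25 → r3=25
MOV r2, #23 → r2=23
ADD r2, r1, #15 → r2=32+15=47
SUB r2, r2, r1 → r2=47-32=15
SUB r3, r2, r1 → r3=15-32=-17
SUB r3, r3, #19 → r3=(-17)-19=-36
NEG r7 → r7=-(2)=-2
SUB r2, r2, r3 → r2=15-(-36)=51
XOR r7, r1, r1 → r7=32^32=0
MUL r1, r7, r3 → r1=0*(-36)=0
halt.

0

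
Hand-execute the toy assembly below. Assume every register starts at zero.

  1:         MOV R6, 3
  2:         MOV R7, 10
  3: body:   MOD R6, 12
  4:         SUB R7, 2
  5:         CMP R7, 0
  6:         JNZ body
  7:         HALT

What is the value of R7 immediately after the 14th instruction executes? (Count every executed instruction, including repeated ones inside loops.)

after MOV R6, 3: R6=3
after MOV R7, 10: R7=10
after MOD R6, 12: R6=3%12=3
after SUB R7, 2: R7=10-2=8
CMP R7, 0  (cmp 8,0)
JNZ body: taken
after MOD R6, 12: R6=3%12=3
after SUB R7, 2: R7=8-2=6
CMP R7, 0  (cmp 6,0)
JNZ body: taken
after MOD R6, 12: R6=3%12=3
after SUB R7, 2: R7=6-2=4
CMP R7, 0  (cmp 4,0)
JNZ body: taken
After step 14: R7 = 4.

4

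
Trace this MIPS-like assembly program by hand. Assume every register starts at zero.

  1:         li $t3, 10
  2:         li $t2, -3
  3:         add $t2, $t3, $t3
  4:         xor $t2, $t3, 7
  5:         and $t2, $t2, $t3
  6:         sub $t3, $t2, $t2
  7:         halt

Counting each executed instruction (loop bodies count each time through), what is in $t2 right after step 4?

li $t3, 10 → $t3=10
li $t2, -3 → $t2=-3
add $t2, $t3, $t3 → $t2=10+10=20
xor $t2, $t3, 7 → $t2=10^7=13
After step 4: $t2 = 13.

13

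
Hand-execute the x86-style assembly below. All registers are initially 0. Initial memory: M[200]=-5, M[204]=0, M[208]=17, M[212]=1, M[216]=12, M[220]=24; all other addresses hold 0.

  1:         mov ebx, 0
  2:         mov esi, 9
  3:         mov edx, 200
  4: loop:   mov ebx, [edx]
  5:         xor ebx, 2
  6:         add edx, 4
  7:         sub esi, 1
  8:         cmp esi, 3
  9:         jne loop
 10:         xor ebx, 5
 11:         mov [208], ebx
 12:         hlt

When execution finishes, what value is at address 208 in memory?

mov ebx, 0 → ebx=0
mov esi, 9 → esi=9
mov edx, 200 → edx=200
mov ebx, [edx] → ebx=M[200]=-5
xor ebx, 2 → ebx=(-5)^2=-7
add edx, 4 → edx=200+4=204
sub esi, 1 → esi=9-1=8
cmp esi, 3  (cmp 8,3)
jne loop: taken
mov ebx, [edx] → ebx=M[204]=0
xor ebx, 2 → ebx=0^2=2
add edx, 4 → edx=204+4=208
sub esi, 1 → esi=8-1=7
cmp esi, 3  (cmp 7,3)
jne loop: taken
mov ebx, [edx] → ebx=M[208]=17
xor ebx, 2 → ebx=17^2=19
add edx, 4 → edx=208+4=212
sub esi, 1 → esi=7-1=6
cmp esi, 3  (cmp 6,3)
jne loop: taken
mov ebx, [edx] → ebx=M[212]=1
xor ebx, 2 → ebx=1^2=3
add edx, 4 → edx=212+4=216
sub esi, 1 → esi=6-1=5
cmp esi, 3  (cmp 5,3)
jne loop: taken
mov ebx, [edx] → ebx=M[216]=12
xor ebx, 2 → ebx=12^2=14
add edx, 4 → edx=216+4=220
sub esi, 1 → esi=5-1=4
cmp esi, 3  (cmp 4,3)
jne loop: taken
mov ebx, [edx] → ebx=M[220]=24
xor ebx, 2 → ebx=24^2=26
add edx, 4 → edx=220+4=224
sub esi, 1 → esi=4-1=3
cmp esi, 3  (cmp 3,3)
jne loop: not taken
xor ebx, 5 → ebx=26^5=31
mov [208], ebx → M[208]=31
halt.

31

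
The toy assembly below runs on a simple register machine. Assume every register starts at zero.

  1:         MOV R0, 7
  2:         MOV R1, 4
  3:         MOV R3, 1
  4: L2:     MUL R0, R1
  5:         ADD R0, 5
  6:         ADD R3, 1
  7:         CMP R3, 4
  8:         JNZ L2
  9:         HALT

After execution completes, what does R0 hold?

MOV R0, 7 → R0=7
MOV R1, 4 → R1=4
MOV R3, 1 → R3=1
MUL R0, R1 → R0=7*4=28
ADD R0, 5 → R0=28+5=33
ADD R3, 1 → R3=1+1=2
CMP R3, 4  (cmp 2,4)
JNZ L2: taken
MUL R0, R1 → R0=33*4=132
ADD R0, 5 → R0=132+5=137
ADD R3, 1 → R3=2+1=3
CMP R3, 4  (cmp 3,4)
JNZ L2: taken
MUL R0, R1 → R0=137*4=548
ADD R0, 5 → R0=548+5=553
ADD R3, 1 → R3=3+1=4
CMP R3, 4  (cmp 4,4)
JNZ L2: not taken
halt.

553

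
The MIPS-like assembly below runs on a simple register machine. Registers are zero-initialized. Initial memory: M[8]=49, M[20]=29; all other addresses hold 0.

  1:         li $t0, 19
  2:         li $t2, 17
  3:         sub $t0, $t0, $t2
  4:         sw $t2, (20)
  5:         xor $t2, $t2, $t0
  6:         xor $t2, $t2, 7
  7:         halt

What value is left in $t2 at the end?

20

$t0=19
$t2=17
$t0=19-17=2
sw $t2, (20) → M[20]=17
$t2=17^2=19
$t2=19^7=20
halt.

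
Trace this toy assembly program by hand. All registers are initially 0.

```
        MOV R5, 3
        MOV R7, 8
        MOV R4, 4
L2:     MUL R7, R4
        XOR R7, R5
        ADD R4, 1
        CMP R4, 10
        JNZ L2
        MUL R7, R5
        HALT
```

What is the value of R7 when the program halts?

R5=3
R7=8
R4=4
R7=8*4=32
R7=32^3=35
R4=4+1=5
CMP R4, 10  (cmp 5,10)
JNZ L2: taken
R7=35*5=175
R7=175^3=172
R4=5+1=6
CMP R4, 10  (cmp 6,10)
JNZ L2: taken
R7=172*6=1032
R7=1032^3=1035
R4=6+1=7
CMP R4, 10  (cmp 7,10)
JNZ L2: taken
R7=1035*7=7245
R7=7245^3=7246
R4=7+1=8
CMP R4, 10  (cmp 8,10)
JNZ L2: taken
R7=7246*8=57968
R7=57968^3=57971
R4=8+1=9
CMP R4, 10  (cmp 9,10)
JNZ L2: taken
R7=57971*9=521739
R7=521739^3=521736
R4=9+1=10
CMP R4, 10  (cmp 10,10)
JNZ L2: not taken
R7=521736*3=1565208
halt.

1565208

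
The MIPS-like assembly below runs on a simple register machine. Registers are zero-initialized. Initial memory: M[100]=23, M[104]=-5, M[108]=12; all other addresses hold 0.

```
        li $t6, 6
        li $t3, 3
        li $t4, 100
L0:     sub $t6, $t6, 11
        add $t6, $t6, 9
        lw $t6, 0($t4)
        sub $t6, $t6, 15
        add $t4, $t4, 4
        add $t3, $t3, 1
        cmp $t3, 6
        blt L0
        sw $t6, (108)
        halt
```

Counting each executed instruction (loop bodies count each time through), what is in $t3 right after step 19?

after li $t6, 6: $t6=6
after li $t3, 3: $t3=3
after li $t4, 100: $t4=100
after sub $t6, $t6, 11: $t6=6-11=-5
after add $t6, $t6, 9: $t6=(-5)+9=4
after lw $t6, 0($t4): $t6=M[100]=23
after sub $t6, $t6, 15: $t6=23-15=8
after add $t4, $t4, 4: $t4=100+4=104
after add $t3, $t3, 1: $t3=3+1=4
cmp $t3, 6  (cmp 4,6)
blt L0: taken
after sub $t6, $t6, 11: $t6=8-11=-3
after add $t6, $t6, 9: $t6=(-3)+9=6
after lw $t6, 0($t4): $t6=M[104]=-5
after sub $t6, $t6, 15: $t6=(-5)-15=-20
after add $t4, $t4, 4: $t4=104+4=108
after add $t3, $t3, 1: $t3=4+1=5
cmp $t3, 6  (cmp 5,6)
blt L0: taken
After step 19: $t3 = 5.

5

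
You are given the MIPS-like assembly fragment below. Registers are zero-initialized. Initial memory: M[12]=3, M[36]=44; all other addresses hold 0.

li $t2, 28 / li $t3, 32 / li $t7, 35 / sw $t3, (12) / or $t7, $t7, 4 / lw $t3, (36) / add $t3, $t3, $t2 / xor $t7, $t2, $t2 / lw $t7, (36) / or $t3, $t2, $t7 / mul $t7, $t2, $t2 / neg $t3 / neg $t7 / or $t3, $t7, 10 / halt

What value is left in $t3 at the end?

li $t2, 28 → $t2=28
li $t3, 32 → $t3=32
li $t7, 35 → $t7=35
sw $t3, (12) → M[12]=32
or $t7, $t7, 4 → $t7=35|4=39
lw $t3, (36) → $t3=M[36]=44
add $t3, $t3, $t2 → $t3=44+28=72
xor $t7, $t2, $t2 → $t7=28^28=0
lw $t7, (36) → $t7=M[36]=44
or $t3, $t2, $t7 → $t3=28|44=60
mul $t7, $t2, $t2 → $t7=28*28=784
neg $t3 → $t3=-(60)=-60
neg $t7 → $t7=-(784)=-784
or $t3, $t7, 10 → $t3=(-784)|10=-774
halt.

-774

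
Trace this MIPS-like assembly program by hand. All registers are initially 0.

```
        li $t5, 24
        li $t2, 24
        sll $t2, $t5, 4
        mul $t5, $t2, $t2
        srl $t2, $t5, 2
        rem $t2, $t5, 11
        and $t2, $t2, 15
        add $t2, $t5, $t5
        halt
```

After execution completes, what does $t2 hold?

294912

$t5=24
$t2=24
$t2=24<<4=384
$t5=384*384=147456
$t2=147456>>2=36864
$t2=147456%11=1
$t2=1&15=1
$t2=147456+147456=294912
halt.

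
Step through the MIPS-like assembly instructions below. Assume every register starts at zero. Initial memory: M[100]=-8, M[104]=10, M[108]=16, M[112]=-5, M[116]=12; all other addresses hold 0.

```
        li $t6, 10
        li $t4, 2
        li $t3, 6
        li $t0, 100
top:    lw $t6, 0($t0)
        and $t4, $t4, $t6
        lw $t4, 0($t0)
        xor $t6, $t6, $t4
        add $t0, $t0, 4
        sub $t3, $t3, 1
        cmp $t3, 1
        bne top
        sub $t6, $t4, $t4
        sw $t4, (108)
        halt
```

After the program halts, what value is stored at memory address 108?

12

li $t6, 10 → $t6=10
li $t4, 2 → $t4=2
li $t3, 6 → $t3=6
li $t0, 100 → $t0=100
lw $t6, 0($t0) → $t6=M[100]=-8
and $t4, $t4, $t6 → $t4=2&(-8)=0
lw $t4, 0($t0) → $t4=M[100]=-8
xor $t6, $t6, $t4 → $t6=(-8)^(-8)=0
add $t0, $t0, 4 → $t0=100+4=104
sub $t3, $t3, 1 → $t3=6-1=5
cmp $t3, 1  (cmp 5,1)
bne top: taken
lw $t6, 0($t0) → $t6=M[104]=10
and $t4, $t4, $t6 → $t4=(-8)&10=8
lw $t4, 0($t0) → $t4=M[104]=10
xor $t6, $t6, $t4 → $t6=10^10=0
add $t0, $t0, 4 → $t0=104+4=108
sub $t3, $t3, 1 → $t3=5-1=4
cmp $t3, 1  (cmp 4,1)
bne top: taken
lw $t6, 0($t0) → $t6=M[108]=16
and $t4, $t4, $t6 → $t4=10&16=0
lw $t4, 0($t0) → $t4=M[108]=16
xor $t6, $t6, $t4 → $t6=16^16=0
add $t0, $t0, 4 → $t0=108+4=112
sub $t3, $t3, 1 → $t3=4-1=3
cmp $t3, 1  (cmp 3,1)
bne top: taken
lw $t6, 0($t0) → $t6=M[112]=-5
and $t4, $t4, $t6 → $t4=16&(-5)=16
lw $t4, 0($t0) → $t4=M[112]=-5
xor $t6, $t6, $t4 → $t6=(-5)^(-5)=0
add $t0, $t0, 4 → $t0=112+4=116
sub $t3, $t3, 1 → $t3=3-1=2
cmp $t3, 1  (cmp 2,1)
bne top: taken
lw $t6, 0($t0) → $t6=M[116]=12
and $t4, $t4, $t6 → $t4=(-5)&12=8
lw $t4, 0($t0) → $t4=M[116]=12
xor $t6, $t6, $t4 → $t6=12^12=0
add $t0, $t0, 4 → $t0=116+4=120
sub $t3, $t3, 1 → $t3=2-1=1
cmp $t3, 1  (cmp 1,1)
bne top: not taken
sub $t6, $t4, $t4 → $t6=12-12=0
sw $t4, (108) → M[108]=12
halt.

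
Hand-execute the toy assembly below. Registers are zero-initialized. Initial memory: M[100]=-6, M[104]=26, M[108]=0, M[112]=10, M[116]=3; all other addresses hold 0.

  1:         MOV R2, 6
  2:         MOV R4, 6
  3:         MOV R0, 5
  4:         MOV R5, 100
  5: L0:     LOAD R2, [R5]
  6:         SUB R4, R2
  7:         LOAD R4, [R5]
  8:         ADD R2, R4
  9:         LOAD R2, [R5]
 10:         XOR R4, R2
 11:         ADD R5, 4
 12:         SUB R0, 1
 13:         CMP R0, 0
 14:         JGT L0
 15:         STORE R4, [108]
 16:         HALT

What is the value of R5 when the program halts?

120

MOV R2, 6 → R2=6
MOV R4, 6 → R4=6
MOV R0, 5 → R0=5
MOV R5, 100 → R5=100
LOAD R2, [R5] → R2=M[100]=-6
SUB R4, R2 → R4=6-(-6)=12
LOAD R4, [R5] → R4=M[100]=-6
ADD R2, R4 → R2=(-6)+(-6)=-12
LOAD R2, [R5] → R2=M[100]=-6
XOR R4, R2 → R4=(-6)^(-6)=0
ADD R5, 4 → R5=100+4=104
SUB R0, 1 → R0=5-1=4
CMP R0, 0  (cmp 4,0)
JGT L0: taken
LOAD R2, [R5] → R2=M[104]=26
SUB R4, R2 → R4=0-26=-26
LOAD R4, [R5] → R4=M[104]=26
ADD R2, R4 → R2=26+26=52
LOAD R2, [R5] → R2=M[104]=26
XOR R4, R2 → R4=26^26=0
ADD R5, 4 → R5=104+4=108
SUB R0, 1 → R0=4-1=3
CMP R0, 0  (cmp 3,0)
JGT L0: taken
LOAD R2, [R5] → R2=M[108]=0
SUB R4, R2 → R4=0-0=0
LOAD R4, [R5] → R4=M[108]=0
ADD R2, R4 → R2=0+0=0
LOAD R2, [R5] → R2=M[108]=0
XOR R4, R2 → R4=0^0=0
ADD R5, 4 → R5=108+4=112
SUB R0, 1 → R0=3-1=2
CMP R0, 0  (cmp 2,0)
JGT L0: taken
LOAD R2, [R5] → R2=M[112]=10
SUB R4, R2 → R4=0-10=-10
LOAD R4, [R5] → R4=M[112]=10
ADD R2, R4 → R2=10+10=20
LOAD R2, [R5] → R2=M[112]=10
XOR R4, R2 → R4=10^10=0
ADD R5, 4 → R5=112+4=116
SUB R0, 1 → R0=2-1=1
CMP R0, 0  (cmp 1,0)
JGT L0: taken
LOAD R2, [R5] → R2=M[116]=3
SUB R4, R2 → R4=0-3=-3
LOAD R4, [R5] → R4=M[116]=3
ADD R2, R4 → R2=3+3=6
LOAD R2, [R5] → R2=M[116]=3
XOR R4, R2 → R4=3^3=0
ADD R5, 4 → R5=116+4=120
SUB R0, 1 → R0=1-1=0
CMP R0, 0  (cmp 0,0)
JGT L0: not taken
STORE R4, [108] → M[108]=0
halt.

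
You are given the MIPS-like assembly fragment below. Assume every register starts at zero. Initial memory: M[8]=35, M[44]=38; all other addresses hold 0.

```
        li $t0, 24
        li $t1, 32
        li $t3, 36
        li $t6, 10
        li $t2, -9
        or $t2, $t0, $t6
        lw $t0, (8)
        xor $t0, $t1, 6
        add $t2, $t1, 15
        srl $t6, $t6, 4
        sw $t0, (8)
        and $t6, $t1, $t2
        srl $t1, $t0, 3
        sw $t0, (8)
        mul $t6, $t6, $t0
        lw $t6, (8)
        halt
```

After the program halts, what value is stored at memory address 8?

$t0=24
$t1=32
$t3=36
$t6=10
$t2=-9
$t2=24|10=26
$t0=M[8]=35
$t0=32^6=38
$t2=32+15=47
$t6=10>>4=0
sw $t0, (8) → M[8]=38
$t6=32&47=32
$t1=38>>3=4
sw $t0, (8) → M[8]=38
$t6=32*38=1216
$t6=M[8]=38
halt.

38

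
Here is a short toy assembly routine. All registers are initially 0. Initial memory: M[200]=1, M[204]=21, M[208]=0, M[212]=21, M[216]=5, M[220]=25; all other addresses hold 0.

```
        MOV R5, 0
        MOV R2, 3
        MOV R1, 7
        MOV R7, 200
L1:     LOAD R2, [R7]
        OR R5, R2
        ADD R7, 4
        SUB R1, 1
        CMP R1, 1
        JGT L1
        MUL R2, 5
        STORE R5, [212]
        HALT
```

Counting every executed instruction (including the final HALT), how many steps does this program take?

MOV R5, 0 → R5=0
MOV R2, 3 → R2=3
MOV R1, 7 → R1=7
MOV R7, 200 → R7=200
LOAD R2, [R7] → R2=M[200]=1
OR R5, R2 → R5=0|1=1
ADD R7, 4 → R7=200+4=204
SUB R1, 1 → R1=7-1=6
CMP R1, 1  (cmp 6,1)
JGT L1: taken
LOAD R2, [R7] → R2=M[204]=21
OR R5, R2 → R5=1|21=21
ADD R7, 4 → R7=204+4=208
SUB R1, 1 → R1=6-1=5
CMP R1, 1  (cmp 5,1)
JGT L1: taken
LOAD R2, [R7] → R2=M[208]=0
OR R5, R2 → R5=21|0=21
ADD R7, 4 → R7=208+4=212
SUB R1, 1 → R1=5-1=4
CMP R1, 1  (cmp 4,1)
JGT L1: taken
LOAD R2, [R7] → R2=M[212]=21
OR R5, R2 → R5=21|21=21
ADD R7, 4 → R7=212+4=216
SUB R1, 1 → R1=4-1=3
CMP R1, 1  (cmp 3,1)
JGT L1: taken
LOAD R2, [R7] → R2=M[216]=5
OR R5, R2 → R5=21|5=21
ADD R7, 4 → R7=216+4=220
SUB R1, 1 → R1=3-1=2
CMP R1, 1  (cmp 2,1)
JGT L1: taken
LOAD R2, [R7] → R2=M[220]=25
OR R5, R2 → R5=21|25=29
ADD R7, 4 → R7=220+4=224
SUB R1, 1 → R1=2-1=1
CMP R1, 1  (cmp 1,1)
JGT L1: not taken
MUL R2, 5 → R2=25*5=125
STORE R5, [212] → M[212]=29
halt.
Total executed instructions: 43.

43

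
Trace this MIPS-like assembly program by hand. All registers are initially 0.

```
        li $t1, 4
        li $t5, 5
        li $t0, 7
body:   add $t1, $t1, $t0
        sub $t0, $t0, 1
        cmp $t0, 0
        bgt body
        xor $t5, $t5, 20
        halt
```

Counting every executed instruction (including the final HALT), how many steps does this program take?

li $t1, 4 → $t1=4
li $t5, 5 → $t5=5
li $t0, 7 → $t0=7
add $t1, $t1, $t0 → $t1=4+7=11
sub $t0, $t0, 1 → $t0=7-1=6
cmp $t0, 0  (cmp 6,0)
bgt body: taken
add $t1, $t1, $t0 → $t1=11+6=17
sub $t0, $t0, 1 → $t0=6-1=5
cmp $t0, 0  (cmp 5,0)
bgt body: taken
add $t1, $t1, $t0 → $t1=17+5=22
sub $t0, $t0, 1 → $t0=5-1=4
cmp $t0, 0  (cmp 4,0)
bgt body: taken
add $t1, $t1, $t0 → $t1=22+4=26
sub $t0, $t0, 1 → $t0=4-1=3
cmp $t0, 0  (cmp 3,0)
bgt body: taken
add $t1, $t1, $t0 → $t1=26+3=29
sub $t0, $t0, 1 → $t0=3-1=2
cmp $t0, 0  (cmp 2,0)
bgt body: taken
add $t1, $t1, $t0 → $t1=29+2=31
sub $t0, $t0, 1 → $t0=2-1=1
cmp $t0, 0  (cmp 1,0)
bgt body: taken
add $t1, $t1, $t0 → $t1=31+1=32
sub $t0, $t0, 1 → $t0=1-1=0
cmp $t0, 0  (cmp 0,0)
bgt body: not taken
xor $t5, $t5, 20 → $t5=5^20=17
halt.
Total executed instructions: 33.

33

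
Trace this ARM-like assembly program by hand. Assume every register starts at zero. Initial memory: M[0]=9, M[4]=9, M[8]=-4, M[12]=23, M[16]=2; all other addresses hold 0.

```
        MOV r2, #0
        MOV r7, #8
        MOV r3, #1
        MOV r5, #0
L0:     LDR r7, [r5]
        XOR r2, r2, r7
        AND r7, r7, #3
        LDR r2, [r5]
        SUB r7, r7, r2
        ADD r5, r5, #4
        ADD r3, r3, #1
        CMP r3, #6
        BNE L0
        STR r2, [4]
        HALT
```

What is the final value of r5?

MOV r2, #0 → r2=0
MOV r7, #8 → r7=8
MOV r3, #1 → r3=1
MOV r5, #0 → r5=0
LDR r7, [r5] → r7=M[0]=9
XOR r2, r2, r7 → r2=0^9=9
AND r7, r7, #3 → r7=9&3=1
LDR r2, [r5] → r2=M[0]=9
SUB r7, r7, r2 → r7=1-9=-8
ADD r5, r5, #4 → r5=0+4=4
ADD r3, r3, #1 → r3=1+1=2
CMP r3, #6  (cmp 2,6)
BNE L0: taken
LDR r7, [r5] → r7=M[4]=9
XOR r2, r2, r7 → r2=9^9=0
AND r7, r7, #3 → r7=9&3=1
LDR r2, [r5] → r2=M[4]=9
SUB r7, r7, r2 → r7=1-9=-8
ADD r5, r5, #4 → r5=4+4=8
ADD r3, r3, #1 → r3=2+1=3
CMP r3, #6  (cmp 3,6)
BNE L0: taken
LDR r7, [r5] → r7=M[8]=-4
XOR r2, r2, r7 → r2=9^(-4)=-11
AND r7, r7, #3 → r7=(-4)&3=0
LDR r2, [r5] → r2=M[8]=-4
SUB r7, r7, r2 → r7=0-(-4)=4
ADD r5, r5, #4 → r5=8+4=12
ADD r3, r3, #1 → r3=3+1=4
CMP r3, #6  (cmp 4,6)
BNE L0: taken
LDR r7, [r5] → r7=M[12]=23
XOR r2, r2, r7 → r2=(-4)^23=-21
AND r7, r7, #3 → r7=23&3=3
LDR r2, [r5] → r2=M[12]=23
SUB r7, r7, r2 → r7=3-23=-20
ADD r5, r5, #4 → r5=12+4=16
ADD r3, r3, #1 → r3=4+1=5
CMP r3, #6  (cmp 5,6)
BNE L0: taken
LDR r7, [r5] → r7=M[16]=2
XOR r2, r2, r7 → r2=23^2=21
AND r7, r7, #3 → r7=2&3=2
LDR r2, [r5] → r2=M[16]=2
SUB r7, r7, r2 → r7=2-2=0
ADD r5, r5, #4 → r5=16+4=20
ADD r3, r3, #1 → r3=5+1=6
CMP r3, #6  (cmp 6,6)
BNE L0: not taken
STR r2, [4] → M[4]=2
halt.

20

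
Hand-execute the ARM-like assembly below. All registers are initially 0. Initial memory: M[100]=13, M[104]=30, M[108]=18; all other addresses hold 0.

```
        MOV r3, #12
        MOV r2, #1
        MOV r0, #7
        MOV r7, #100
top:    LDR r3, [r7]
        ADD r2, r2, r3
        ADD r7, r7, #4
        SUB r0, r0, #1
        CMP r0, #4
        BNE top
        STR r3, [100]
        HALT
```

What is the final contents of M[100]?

18

MOV r3, #12 → r3=12
MOV r2, #1 → r2=1
MOV r0, #7 → r0=7
MOV r7, #100 → r7=100
LDR r3, [r7] → r3=M[100]=13
ADD r2, r2, r3 → r2=1+13=14
ADD r7, r7, #4 → r7=100+4=104
SUB r0, r0, #1 → r0=7-1=6
CMP r0, #4  (cmp 6,4)
BNE top: taken
LDR r3, [r7] → r3=M[104]=30
ADD r2, r2, r3 → r2=14+30=44
ADD r7, r7, #4 → r7=104+4=108
SUB r0, r0, #1 → r0=6-1=5
CMP r0, #4  (cmp 5,4)
BNE top: taken
LDR r3, [r7] → r3=M[108]=18
ADD r2, r2, r3 → r2=44+18=62
ADD r7, r7, #4 → r7=108+4=112
SUB r0, r0, #1 → r0=5-1=4
CMP r0, #4  (cmp 4,4)
BNE top: not taken
STR r3, [100] → M[100]=18
halt.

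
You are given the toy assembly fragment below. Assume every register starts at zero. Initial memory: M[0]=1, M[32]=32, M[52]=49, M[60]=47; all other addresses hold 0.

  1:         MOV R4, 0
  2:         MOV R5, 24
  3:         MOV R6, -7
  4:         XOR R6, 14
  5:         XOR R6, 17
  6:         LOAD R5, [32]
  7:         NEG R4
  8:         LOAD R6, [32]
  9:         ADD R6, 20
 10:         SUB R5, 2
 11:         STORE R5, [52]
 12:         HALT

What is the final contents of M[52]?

after MOV R4, 0: R4=0
after MOV R5, 24: R5=24
after MOV R6, -7: R6=-7
after XOR R6, 14: R6=(-7)^14=-9
after XOR R6, 17: R6=(-9)^17=-26
after LOAD R5, [32]: R5=M[32]=32
after NEG R4: R4=-(0)=0
after LOAD R6, [32]: R6=M[32]=32
after ADD R6, 20: R6=32+20=52
after SUB R5, 2: R5=32-2=30
STORE R5, [52] → M[52]=30
halt.

30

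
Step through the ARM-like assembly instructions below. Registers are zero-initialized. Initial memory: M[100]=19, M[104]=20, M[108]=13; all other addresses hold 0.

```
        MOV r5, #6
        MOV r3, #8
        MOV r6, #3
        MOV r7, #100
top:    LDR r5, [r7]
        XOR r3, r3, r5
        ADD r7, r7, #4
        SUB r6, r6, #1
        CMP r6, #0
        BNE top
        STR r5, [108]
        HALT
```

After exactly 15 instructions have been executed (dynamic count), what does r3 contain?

15

MOV r5, #6 → r5=6
MOV r3, #8 → r3=8
MOV r6, #3 → r6=3
MOV r7, #100 → r7=100
LDR r5, [r7] → r5=M[100]=19
XOR r3, r3, r5 → r3=8^19=27
ADD r7, r7, #4 → r7=100+4=104
SUB r6, r6, #1 → r6=3-1=2
CMP r6, #0  (cmp 2,0)
BNE top: taken
LDR r5, [r7] → r5=M[104]=20
XOR r3, r3, r5 → r3=27^20=15
ADD r7, r7, #4 → r7=104+4=108
SUB r6, r6, #1 → r6=2-1=1
CMP r6, #0  (cmp 1,0)
After step 15: r3 = 15.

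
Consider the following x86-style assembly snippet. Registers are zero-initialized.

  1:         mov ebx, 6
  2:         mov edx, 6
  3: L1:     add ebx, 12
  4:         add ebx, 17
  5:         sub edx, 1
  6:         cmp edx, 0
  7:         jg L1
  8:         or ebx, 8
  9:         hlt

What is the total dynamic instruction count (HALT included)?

34

after mov ebx, 6: ebx=6
after mov edx, 6: edx=6
after add ebx, 12: ebx=6+12=18
after add ebx, 17: ebx=18+17=35
after sub edx, 1: edx=6-1=5
cmp edx, 0  (cmp 5,0)
jg L1: taken
after add ebx, 12: ebx=35+12=47
after add ebx, 17: ebx=47+17=64
after sub edx, 1: edx=5-1=4
cmp edx, 0  (cmp 4,0)
jg L1: taken
after add ebx, 12: ebx=64+12=76
after add ebx, 17: ebx=76+17=93
after sub edx, 1: edx=4-1=3
cmp edx, 0  (cmp 3,0)
jg L1: taken
after add ebx, 12: ebx=93+12=105
after add ebx, 17: ebx=105+17=122
after sub edx, 1: edx=3-1=2
cmp edx, 0  (cmp 2,0)
jg L1: taken
after add ebx, 12: ebx=122+12=134
after add ebx, 17: ebx=134+17=151
after sub edx, 1: edx=2-1=1
cmp edx, 0  (cmp 1,0)
jg L1: taken
after add ebx, 12: ebx=151+12=163
after add ebx, 17: ebx=163+17=180
after sub edx, 1: edx=1-1=0
cmp edx, 0  (cmp 0,0)
jg L1: not taken
after or ebx, 8: ebx=180|8=188
halt.
Total executed instructions: 34.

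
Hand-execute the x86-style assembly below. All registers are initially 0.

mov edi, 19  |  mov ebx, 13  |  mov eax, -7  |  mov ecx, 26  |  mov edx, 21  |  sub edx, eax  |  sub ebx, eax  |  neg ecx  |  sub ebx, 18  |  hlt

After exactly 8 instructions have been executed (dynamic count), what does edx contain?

edi=19
ebx=13
eax=-7
ecx=26
edx=21
edx=21-(-7)=28
ebx=13-(-7)=20
ecx=-(26)=-26
After step 8: edx = 28.

28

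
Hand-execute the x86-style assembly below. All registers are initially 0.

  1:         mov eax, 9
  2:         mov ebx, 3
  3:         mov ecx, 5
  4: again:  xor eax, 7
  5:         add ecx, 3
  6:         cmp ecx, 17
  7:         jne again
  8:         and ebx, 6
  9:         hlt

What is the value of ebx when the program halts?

2

mov eax, 9 → eax=9
mov ebx, 3 → ebx=3
mov ecx, 5 → ecx=5
xor eax, 7 → eax=9^7=14
add ecx, 3 → ecx=5+3=8
cmp ecx, 17  (cmp 8,17)
jne again: taken
xor eax, 7 → eax=14^7=9
add ecx, 3 → ecx=8+3=11
cmp ecx, 17  (cmp 11,17)
jne again: taken
xor eax, 7 → eax=9^7=14
add ecx, 3 → ecx=11+3=14
cmp ecx, 17  (cmp 14,17)
jne again: taken
xor eax, 7 → eax=14^7=9
add ecx, 3 → ecx=14+3=17
cmp ecx, 17  (cmp 17,17)
jne again: not taken
and ebx, 6 → ebx=3&6=2
halt.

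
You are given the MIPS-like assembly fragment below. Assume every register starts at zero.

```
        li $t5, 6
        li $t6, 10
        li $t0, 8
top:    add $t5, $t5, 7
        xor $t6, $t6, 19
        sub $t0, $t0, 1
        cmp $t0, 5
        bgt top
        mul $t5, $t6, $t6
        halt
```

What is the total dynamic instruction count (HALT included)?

20

li $t5, 6 → $t5=6
li $t6, 10 → $t6=10
li $t0, 8 → $t0=8
add $t5, $t5, 7 → $t5=6+7=13
xor $t6, $t6, 19 → $t6=10^19=25
sub $t0, $t0, 1 → $t0=8-1=7
cmp $t0, 5  (cmp 7,5)
bgt top: taken
add $t5, $t5, 7 → $t5=13+7=20
xor $t6, $t6, 19 → $t6=25^19=10
sub $t0, $t0, 1 → $t0=7-1=6
cmp $t0, 5  (cmp 6,5)
bgt top: taken
add $t5, $t5, 7 → $t5=20+7=27
xor $t6, $t6, 19 → $t6=10^19=25
sub $t0, $t0, 1 → $t0=6-1=5
cmp $t0, 5  (cmp 5,5)
bgt top: not taken
mul $t5, $t6, $t6 → $t5=25*25=625
halt.
Total executed instructions: 20.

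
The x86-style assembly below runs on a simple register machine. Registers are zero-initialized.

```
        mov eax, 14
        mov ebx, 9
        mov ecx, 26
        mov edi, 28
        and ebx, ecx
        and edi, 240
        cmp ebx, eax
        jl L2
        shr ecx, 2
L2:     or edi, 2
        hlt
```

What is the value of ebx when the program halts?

mov eax, 14 → eax=14
mov ebx, 9 → ebx=9
mov ecx, 26 → ecx=26
mov edi, 28 → edi=28
and ebx, ecx → ebx=9&26=8
and edi, 240 → edi=28&240=16
cmp ebx, eax  (cmp 8,14)
jl L2: taken
or edi, 2 → edi=16|2=18
halt.

8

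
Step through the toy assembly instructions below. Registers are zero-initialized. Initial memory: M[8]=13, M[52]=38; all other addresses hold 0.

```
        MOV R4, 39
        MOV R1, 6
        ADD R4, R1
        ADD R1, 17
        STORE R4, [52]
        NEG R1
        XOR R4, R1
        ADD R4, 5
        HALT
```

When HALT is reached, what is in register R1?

after MOV R4, 39: R4=39
after MOV R1, 6: R1=6
after ADD R4, R1: R4=39+6=45
after ADD R1, 17: R1=6+17=23
STORE R4, [52] → M[52]=45
after NEG R1: R1=-(23)=-23
after XOR R4, R1: R4=45^(-23)=-60
after ADD R4, 5: R4=(-60)+5=-55
halt.

-23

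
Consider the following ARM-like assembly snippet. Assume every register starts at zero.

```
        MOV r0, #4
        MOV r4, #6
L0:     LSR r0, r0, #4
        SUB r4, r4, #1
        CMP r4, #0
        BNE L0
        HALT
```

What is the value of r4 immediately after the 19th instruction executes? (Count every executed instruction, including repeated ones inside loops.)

after MOV r0, #4: r0=4
after MOV r4, #6: r4=6
after LSR r0, r0, #4: r0=4>>4=0
after SUB r4, r4, #1: r4=6-1=5
CMP r4, #0  (cmp 5,0)
BNE L0: taken
after LSR r0, r0, #4: r0=0>>4=0
after SUB r4, r4, #1: r4=5-1=4
CMP r4, #0  (cmp 4,0)
BNE L0: taken
after LSR r0, r0, #4: r0=0>>4=0
after SUB r4, r4, #1: r4=4-1=3
CMP r4, #0  (cmp 3,0)
BNE L0: taken
after LSR r0, r0, #4: r0=0>>4=0
after SUB r4, r4, #1: r4=3-1=2
CMP r4, #0  (cmp 2,0)
BNE L0: taken
after LSR r0, r0, #4: r0=0>>4=0
After step 19: r4 = 2.

2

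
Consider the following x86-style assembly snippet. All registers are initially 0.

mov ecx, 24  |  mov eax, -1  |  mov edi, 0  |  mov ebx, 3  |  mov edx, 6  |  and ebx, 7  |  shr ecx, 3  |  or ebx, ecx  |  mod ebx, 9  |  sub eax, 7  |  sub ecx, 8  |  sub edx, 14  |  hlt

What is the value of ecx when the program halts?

mov ecx, 24 → ecx=24
mov eax, -1 → eax=-1
mov edi, 0 → edi=0
mov ebx, 3 → ebx=3
mov edx, 6 → edx=6
and ebx, 7 → ebx=3&7=3
shr ecx, 3 → ecx=24>>3=3
or ebx, ecx → ebx=3|3=3
mod ebx, 9 → ebx=3%9=3
sub eax, 7 → eax=(-1)-7=-8
sub ecx, 8 → ecx=3-8=-5
sub edx, 14 → edx=6-14=-8
halt.

-5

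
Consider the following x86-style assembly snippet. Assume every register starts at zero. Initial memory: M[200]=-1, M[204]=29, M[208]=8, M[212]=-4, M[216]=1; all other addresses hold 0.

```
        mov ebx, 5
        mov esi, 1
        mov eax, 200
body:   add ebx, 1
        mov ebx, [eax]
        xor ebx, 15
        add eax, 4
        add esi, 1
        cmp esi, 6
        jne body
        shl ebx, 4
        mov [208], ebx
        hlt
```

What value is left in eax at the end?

220

after mov ebx, 5: ebx=5
after mov esi, 1: esi=1
after mov eax, 200: eax=200
after add ebx, 1: ebx=5+1=6
after mov ebx, [eax]: ebx=M[200]=-1
after xor ebx, 15: ebx=(-1)^15=-16
after add eax, 4: eax=200+4=204
after add esi, 1: esi=1+1=2
cmp esi, 6  (cmp 2,6)
jne body: taken
after add ebx, 1: ebx=(-16)+1=-15
after mov ebx, [eax]: ebx=M[204]=29
after xor ebx, 15: ebx=29^15=18
after add eax, 4: eax=204+4=208
after add esi, 1: esi=2+1=3
cmp esi, 6  (cmp 3,6)
jne body: taken
after add ebx, 1: ebx=18+1=19
after mov ebx, [eax]: ebx=M[208]=8
after xor ebx, 15: ebx=8^15=7
after add eax, 4: eax=208+4=212
after add esi, 1: esi=3+1=4
cmp esi, 6  (cmp 4,6)
jne body: taken
after add ebx, 1: ebx=7+1=8
after mov ebx, [eax]: ebx=M[212]=-4
after xor ebx, 15: ebx=(-4)^15=-13
after add eax, 4: eax=212+4=216
after add esi, 1: esi=4+1=5
cmp esi, 6  (cmp 5,6)
jne body: taken
after add ebx, 1: ebx=(-13)+1=-12
after mov ebx, [eax]: ebx=M[216]=1
after xor ebx, 15: ebx=1^15=14
after add eax, 4: eax=216+4=220
after add esi, 1: esi=5+1=6
cmp esi, 6  (cmp 6,6)
jne body: not taken
after shl ebx, 4: ebx=14<<4=224
mov [208], ebx → M[208]=224
halt.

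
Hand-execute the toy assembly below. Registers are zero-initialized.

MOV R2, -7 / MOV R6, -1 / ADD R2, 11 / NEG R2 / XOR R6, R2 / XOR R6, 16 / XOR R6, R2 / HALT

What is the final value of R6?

-17

R2=-7
R6=-1
R2=(-7)+11=4
R2=-(4)=-4
R6=(-1)^(-4)=3
R6=3^16=19
R6=19^(-4)=-17
halt.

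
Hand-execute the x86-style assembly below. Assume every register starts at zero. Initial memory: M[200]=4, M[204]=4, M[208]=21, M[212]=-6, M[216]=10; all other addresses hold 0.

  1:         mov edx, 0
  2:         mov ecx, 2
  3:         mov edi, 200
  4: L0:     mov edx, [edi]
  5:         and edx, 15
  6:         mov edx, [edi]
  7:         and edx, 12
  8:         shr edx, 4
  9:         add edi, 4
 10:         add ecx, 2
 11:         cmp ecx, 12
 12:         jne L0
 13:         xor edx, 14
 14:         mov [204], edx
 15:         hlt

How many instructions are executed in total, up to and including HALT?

51

mov edx, 0 → edx=0
mov ecx, 2 → ecx=2
mov edi, 200 → edi=200
mov edx, [edi] → edx=M[200]=4
and edx, 15 → edx=4&15=4
mov edx, [edi] → edx=M[200]=4
and edx, 12 → edx=4&12=4
shr edx, 4 → edx=4>>4=0
add edi, 4 → edi=200+4=204
add ecx, 2 → ecx=2+2=4
cmp ecx, 12  (cmp 4,12)
jne L0: taken
mov edx, [edi] → edx=M[204]=4
and edx, 15 → edx=4&15=4
mov edx, [edi] → edx=M[204]=4
and edx, 12 → edx=4&12=4
shr edx, 4 → edx=4>>4=0
add edi, 4 → edi=204+4=208
add ecx, 2 → ecx=4+2=6
cmp ecx, 12  (cmp 6,12)
jne L0: taken
mov edx, [edi] → edx=M[208]=21
and edx, 15 → edx=21&15=5
mov edx, [edi] → edx=M[208]=21
and edx, 12 → edx=21&12=4
shr edx, 4 → edx=4>>4=0
add edi, 4 → edi=208+4=212
add ecx, 2 → ecx=6+2=8
cmp ecx, 12  (cmp 8,12)
jne L0: taken
mov edx, [edi] → edx=M[212]=-6
and edx, 15 → edx=(-6)&15=10
mov edx, [edi] → edx=M[212]=-6
and edx, 12 → edx=(-6)&12=8
shr edx, 4 → edx=8>>4=0
add edi, 4 → edi=212+4=216
add ecx, 2 → ecx=8+2=10
cmp ecx, 12  (cmp 10,12)
jne L0: taken
mov edx, [edi] → edx=M[216]=10
and edx, 15 → edx=10&15=10
mov edx, [edi] → edx=M[216]=10
and edx, 12 → edx=10&12=8
shr edx, 4 → edx=8>>4=0
add edi, 4 → edi=216+4=220
add ecx, 2 → ecx=10+2=12
cmp ecx, 12  (cmp 12,12)
jne L0: not taken
xor edx, 14 → edx=0^14=14
mov [204], edx → M[204]=14
halt.
Total executed instructions: 51.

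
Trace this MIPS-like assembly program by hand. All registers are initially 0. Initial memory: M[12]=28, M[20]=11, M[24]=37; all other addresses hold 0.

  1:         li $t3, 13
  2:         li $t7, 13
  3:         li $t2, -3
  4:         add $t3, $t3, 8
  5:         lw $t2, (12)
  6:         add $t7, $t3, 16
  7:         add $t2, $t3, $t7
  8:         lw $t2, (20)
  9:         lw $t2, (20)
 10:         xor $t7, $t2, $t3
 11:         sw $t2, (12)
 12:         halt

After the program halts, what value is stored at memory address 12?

11

after li $t3, 13: $t3=13
after li $t7, 13: $t7=13
after li $t2, -3: $t2=-3
after add $t3, $t3, 8: $t3=13+8=21
after lw $t2, (12): $t2=M[12]=28
after add $t7, $t3, 16: $t7=21+16=37
after add $t2, $t3, $t7: $t2=21+37=58
after lw $t2, (20): $t2=M[20]=11
after lw $t2, (20): $t2=M[20]=11
after xor $t7, $t2, $t3: $t7=11^21=30
sw $t2, (12) → M[12]=11
halt.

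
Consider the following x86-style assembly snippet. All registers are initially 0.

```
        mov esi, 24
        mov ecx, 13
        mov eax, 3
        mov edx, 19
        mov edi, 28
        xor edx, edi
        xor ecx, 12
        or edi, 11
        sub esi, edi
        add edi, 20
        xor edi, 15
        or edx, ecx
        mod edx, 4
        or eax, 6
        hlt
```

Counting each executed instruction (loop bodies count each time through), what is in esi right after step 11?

-7

esi=24
ecx=13
eax=3
edx=19
edi=28
edx=19^28=15
ecx=13^12=1
edi=28|11=31
esi=24-31=-7
edi=31+20=51
edi=51^15=60
After step 11: esi = -7.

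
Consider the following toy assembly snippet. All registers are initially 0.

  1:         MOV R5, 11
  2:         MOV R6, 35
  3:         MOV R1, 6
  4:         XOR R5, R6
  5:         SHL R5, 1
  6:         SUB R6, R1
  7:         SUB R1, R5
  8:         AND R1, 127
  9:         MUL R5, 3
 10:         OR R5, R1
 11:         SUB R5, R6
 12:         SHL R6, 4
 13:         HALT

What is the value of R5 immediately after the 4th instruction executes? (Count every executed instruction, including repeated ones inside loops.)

MOV R5, 11 → R5=11
MOV R6, 35 → R6=35
MOV R1, 6 → R1=6
XOR R5, R6 → R5=11^35=40
After step 4: R5 = 40.

40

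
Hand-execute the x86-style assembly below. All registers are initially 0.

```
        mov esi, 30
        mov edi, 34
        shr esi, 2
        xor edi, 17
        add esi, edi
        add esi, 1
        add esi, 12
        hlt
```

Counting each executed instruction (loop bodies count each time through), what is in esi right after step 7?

71

after mov esi, 30: esi=30
after mov edi, 34: edi=34
after shr esi, 2: esi=30>>2=7
after xor edi, 17: edi=34^17=51
after add esi, edi: esi=7+51=58
after add esi, 1: esi=58+1=59
after add esi, 12: esi=59+12=71
After step 7: esi = 71.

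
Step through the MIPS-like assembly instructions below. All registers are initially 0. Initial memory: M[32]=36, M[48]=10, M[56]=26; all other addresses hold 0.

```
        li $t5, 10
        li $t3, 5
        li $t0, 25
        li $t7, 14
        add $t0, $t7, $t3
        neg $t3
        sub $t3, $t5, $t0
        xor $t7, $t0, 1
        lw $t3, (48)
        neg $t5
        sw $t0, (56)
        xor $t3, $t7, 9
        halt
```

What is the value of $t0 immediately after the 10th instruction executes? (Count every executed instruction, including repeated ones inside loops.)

19

$t5=10
$t3=5
$t0=25
$t7=14
$t0=14+5=19
$t3=-(5)=-5
$t3=10-19=-9
$t7=19^1=18
$t3=M[48]=10
$t5=-(10)=-10
After step 10: $t0 = 19.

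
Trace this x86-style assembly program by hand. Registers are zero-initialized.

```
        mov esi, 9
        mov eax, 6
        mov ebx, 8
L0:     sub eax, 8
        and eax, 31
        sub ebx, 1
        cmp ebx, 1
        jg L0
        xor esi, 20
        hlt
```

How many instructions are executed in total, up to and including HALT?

40

after mov esi, 9: esi=9
after mov eax, 6: eax=6
after mov ebx, 8: ebx=8
after sub eax, 8: eax=6-8=-2
after and eax, 31: eax=(-2)&31=30
after sub ebx, 1: ebx=8-1=7
cmp ebx, 1  (cmp 7,1)
jg L0: taken
after sub eax, 8: eax=30-8=22
after and eax, 31: eax=22&31=22
after sub ebx, 1: ebx=7-1=6
cmp ebx, 1  (cmp 6,1)
jg L0: taken
after sub eax, 8: eax=22-8=14
after and eax, 31: eax=14&31=14
after sub ebx, 1: ebx=6-1=5
cmp ebx, 1  (cmp 5,1)
jg L0: taken
after sub eax, 8: eax=14-8=6
after and eax, 31: eax=6&31=6
after sub ebx, 1: ebx=5-1=4
cmp ebx, 1  (cmp 4,1)
jg L0: taken
after sub eax, 8: eax=6-8=-2
after and eax, 31: eax=(-2)&31=30
after sub ebx, 1: ebx=4-1=3
cmp ebx, 1  (cmp 3,1)
jg L0: taken
after sub eax, 8: eax=30-8=22
after and eax, 31: eax=22&31=22
after sub ebx, 1: ebx=3-1=2
cmp ebx, 1  (cmp 2,1)
jg L0: taken
after sub eax, 8: eax=22-8=14
after and eax, 31: eax=14&31=14
after sub ebx, 1: ebx=2-1=1
cmp ebx, 1  (cmp 1,1)
jg L0: not taken
after xor esi, 20: esi=9^20=29
halt.
Total executed instructions: 40.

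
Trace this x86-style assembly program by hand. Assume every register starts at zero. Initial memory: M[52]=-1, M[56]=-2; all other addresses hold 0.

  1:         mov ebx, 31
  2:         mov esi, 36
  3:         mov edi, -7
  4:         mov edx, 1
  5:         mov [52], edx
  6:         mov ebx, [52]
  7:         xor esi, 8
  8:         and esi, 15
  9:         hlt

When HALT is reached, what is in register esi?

after mov ebx, 31: ebx=31
after mov esi, 36: esi=36
after mov edi, -7: edi=-7
after mov edx, 1: edx=1
mov [52], edx → M[52]=1
after mov ebx, [52]: ebx=M[52]=1
after xor esi, 8: esi=36^8=44
after and esi, 15: esi=44&15=12
halt.

12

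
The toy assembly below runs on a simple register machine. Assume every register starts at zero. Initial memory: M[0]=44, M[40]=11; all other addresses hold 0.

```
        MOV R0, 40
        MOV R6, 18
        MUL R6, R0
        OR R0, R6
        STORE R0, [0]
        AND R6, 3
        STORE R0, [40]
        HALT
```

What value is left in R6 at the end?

R0=40
R6=18
R6=18*40=720
R0=40|720=760
STORE R0, [0] → M[0]=760
R6=720&3=0
STORE R0, [40] → M[40]=760
halt.

0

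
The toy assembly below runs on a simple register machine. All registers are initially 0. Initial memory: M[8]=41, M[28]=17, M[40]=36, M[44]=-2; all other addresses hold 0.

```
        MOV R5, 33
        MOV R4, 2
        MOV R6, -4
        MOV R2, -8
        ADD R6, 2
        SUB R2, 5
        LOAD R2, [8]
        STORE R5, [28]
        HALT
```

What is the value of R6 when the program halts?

-2

after MOV R5, 33: R5=33
after MOV R4, 2: R4=2
after MOV R6, -4: R6=-4
after MOV R2, -8: R2=-8
after ADD R6, 2: R6=(-4)+2=-2
after SUB R2, 5: R2=(-8)-5=-13
after LOAD R2, [8]: R2=M[8]=41
STORE R5, [28] → M[28]=33
halt.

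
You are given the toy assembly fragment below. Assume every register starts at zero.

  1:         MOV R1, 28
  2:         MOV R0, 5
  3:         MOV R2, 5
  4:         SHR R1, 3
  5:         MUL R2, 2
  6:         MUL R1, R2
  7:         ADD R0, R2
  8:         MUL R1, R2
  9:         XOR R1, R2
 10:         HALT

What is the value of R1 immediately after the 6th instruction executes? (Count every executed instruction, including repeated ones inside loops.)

30

R1=28
R0=5
R2=5
R1=28>>3=3
R2=5*2=10
R1=3*10=30
After step 6: R1 = 30.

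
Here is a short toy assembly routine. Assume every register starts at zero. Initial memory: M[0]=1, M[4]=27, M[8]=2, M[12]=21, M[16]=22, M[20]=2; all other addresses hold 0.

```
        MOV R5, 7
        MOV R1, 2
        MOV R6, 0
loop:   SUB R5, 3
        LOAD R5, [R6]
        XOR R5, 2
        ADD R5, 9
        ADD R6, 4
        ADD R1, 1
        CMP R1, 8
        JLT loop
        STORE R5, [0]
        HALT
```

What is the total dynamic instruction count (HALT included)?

R5=7
R1=2
R6=0
R5=7-3=4
R5=M[0]=1
R5=1^2=3
R5=3+9=12
R6=0+4=4
R1=2+1=3
CMP R1, 8  (cmp 3,8)
JLT loop: taken
R5=12-3=9
R5=M[4]=27
R5=27^2=25
R5=25+9=34
R6=4+4=8
R1=3+1=4
CMP R1, 8  (cmp 4,8)
JLT loop: taken
R5=34-3=31
R5=M[8]=2
R5=2^2=0
R5=0+9=9
R6=8+4=12
R1=4+1=5
CMP R1, 8  (cmp 5,8)
JLT loop: taken
R5=9-3=6
R5=M[12]=21
R5=21^2=23
R5=23+9=32
R6=12+4=16
R1=5+1=6
CMP R1, 8  (cmp 6,8)
JLT loop: taken
R5=32-3=29
R5=M[16]=22
R5=22^2=20
R5=20+9=29
R6=16+4=20
R1=6+1=7
CMP R1, 8  (cmp 7,8)
JLT loop: taken
R5=29-3=26
R5=M[20]=2
R5=2^2=0
R5=0+9=9
R6=20+4=24
R1=7+1=8
CMP R1, 8  (cmp 8,8)
JLT loop: not taken
STORE R5, [0] → M[0]=9
halt.
Total executed instructions: 53.

53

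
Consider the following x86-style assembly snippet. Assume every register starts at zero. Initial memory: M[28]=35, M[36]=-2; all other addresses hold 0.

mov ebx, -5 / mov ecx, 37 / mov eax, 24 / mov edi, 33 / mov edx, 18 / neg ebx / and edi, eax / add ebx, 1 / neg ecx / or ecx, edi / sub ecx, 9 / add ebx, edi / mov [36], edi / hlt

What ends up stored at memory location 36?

0

mov ebx, -5 → ebx=-5
mov ecx, 37 → ecx=37
mov eax, 24 → eax=24
mov edi, 33 → edi=33
mov edx, 18 → edx=18
neg ebx → ebx=-(-5)=5
and edi, eax → edi=33&24=0
add ebx, 1 → ebx=5+1=6
neg ecx → ecx=-(37)=-37
or ecx, edi → ecx=(-37)|0=-37
sub ecx, 9 → ecx=(-37)-9=-46
add ebx, edi → ebx=6+0=6
mov [36], edi → M[36]=0
halt.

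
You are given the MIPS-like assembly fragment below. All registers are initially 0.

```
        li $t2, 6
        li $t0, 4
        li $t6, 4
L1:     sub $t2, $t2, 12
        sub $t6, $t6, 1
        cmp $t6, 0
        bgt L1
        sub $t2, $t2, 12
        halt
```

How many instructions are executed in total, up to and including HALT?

after li $t2, 6: $t2=6
after li $t0, 4: $t0=4
after li $t6, 4: $t6=4
after sub $t2, $t2, 12: $t2=6-12=-6
after sub $t6, $t6, 1: $t6=4-1=3
cmp $t6, 0  (cmp 3,0)
bgt L1: taken
after sub $t2, $t2, 12: $t2=(-6)-12=-18
after sub $t6, $t6, 1: $t6=3-1=2
cmp $t6, 0  (cmp 2,0)
bgt L1: taken
after sub $t2, $t2, 12: $t2=(-18)-12=-30
after sub $t6, $t6, 1: $t6=2-1=1
cmp $t6, 0  (cmp 1,0)
bgt L1: taken
after sub $t2, $t2, 12: $t2=(-30)-12=-42
after sub $t6, $t6, 1: $t6=1-1=0
cmp $t6, 0  (cmp 0,0)
bgt L1: not taken
after sub $t2, $t2, 12: $t2=(-42)-12=-54
halt.
Total executed instructions: 21.

21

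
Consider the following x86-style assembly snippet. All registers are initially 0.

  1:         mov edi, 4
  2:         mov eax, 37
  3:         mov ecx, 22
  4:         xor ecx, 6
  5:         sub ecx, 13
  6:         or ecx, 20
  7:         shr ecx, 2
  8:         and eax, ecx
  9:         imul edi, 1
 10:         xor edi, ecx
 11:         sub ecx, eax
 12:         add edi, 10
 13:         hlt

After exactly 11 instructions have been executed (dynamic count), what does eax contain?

edi=4
eax=37
ecx=22
ecx=22^6=16
ecx=16-13=3
ecx=3|20=23
ecx=23>>2=5
eax=37&5=5
edi=4*1=4
edi=4^5=1
ecx=5-5=0
After step 11: eax = 5.

5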